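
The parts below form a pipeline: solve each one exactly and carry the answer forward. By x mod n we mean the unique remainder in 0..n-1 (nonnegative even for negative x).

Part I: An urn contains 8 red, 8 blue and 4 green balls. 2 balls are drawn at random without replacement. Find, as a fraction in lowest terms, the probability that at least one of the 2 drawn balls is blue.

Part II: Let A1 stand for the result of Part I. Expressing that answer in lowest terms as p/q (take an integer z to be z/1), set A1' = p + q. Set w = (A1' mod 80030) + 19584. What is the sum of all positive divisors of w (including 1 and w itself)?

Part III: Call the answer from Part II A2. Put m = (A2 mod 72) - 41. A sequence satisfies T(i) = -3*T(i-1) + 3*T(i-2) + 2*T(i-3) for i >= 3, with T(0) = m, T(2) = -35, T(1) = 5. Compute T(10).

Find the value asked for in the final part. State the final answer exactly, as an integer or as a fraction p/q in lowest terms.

Part I: total draws C(20,2) = 190; complement C(12,2) = 66; favorable 190 - 66 = 124; P = 62/95; answer 62/95
Part II: A1 = 62/95; threaded value p + q = 157; w = 19741; 19741 = 19 * 1039; sigma = (1 + 19) * (1 + 1039) = 20 * 1040 = 20800; answer 20800
Part III: A2 = 20800; m = 23; T(3) = -3*(-35) + 3*(5) + 2*(23) = 166; iterating: T(3)=166, T(4)=-593, T(5)=2207, T(6)=-8068, T(7)=29639, T(8)=-108707, T(9)=398902, T(10)=-1463549; answer -1463549

-1463549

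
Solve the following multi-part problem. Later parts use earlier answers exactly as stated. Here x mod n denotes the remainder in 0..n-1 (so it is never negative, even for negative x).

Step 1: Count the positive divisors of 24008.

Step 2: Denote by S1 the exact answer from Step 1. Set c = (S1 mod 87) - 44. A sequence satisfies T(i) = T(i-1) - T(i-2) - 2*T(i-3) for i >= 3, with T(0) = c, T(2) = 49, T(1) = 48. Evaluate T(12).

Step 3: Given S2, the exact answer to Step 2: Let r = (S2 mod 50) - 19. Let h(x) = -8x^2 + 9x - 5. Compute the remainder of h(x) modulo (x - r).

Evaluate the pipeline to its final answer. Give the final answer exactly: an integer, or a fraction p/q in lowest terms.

-4397

Step 1: 24008 = 2^3 * 3001; number of divisors = (3+1) * (1+1) = 8; answer 8
Step 2: S1 = 8; c = -36; T(3) = 1*(49) - 1*(48) - 2*(-36) = 73; iterating: T(3)=73, T(4)=-72, T(5)=-243, T(6)=-317, T(7)=70, T(8)=873, T(9)=1437, T(10)=424, T(11)=-2759, T(12)=-6057; answer -6057
Step 3: S2 = -6057; r = 24; remainder = value at the root: -8*(24)^2 + 9*(24)^1 - 5 = (-4608) + (216) + (-5) = -4397; answer -4397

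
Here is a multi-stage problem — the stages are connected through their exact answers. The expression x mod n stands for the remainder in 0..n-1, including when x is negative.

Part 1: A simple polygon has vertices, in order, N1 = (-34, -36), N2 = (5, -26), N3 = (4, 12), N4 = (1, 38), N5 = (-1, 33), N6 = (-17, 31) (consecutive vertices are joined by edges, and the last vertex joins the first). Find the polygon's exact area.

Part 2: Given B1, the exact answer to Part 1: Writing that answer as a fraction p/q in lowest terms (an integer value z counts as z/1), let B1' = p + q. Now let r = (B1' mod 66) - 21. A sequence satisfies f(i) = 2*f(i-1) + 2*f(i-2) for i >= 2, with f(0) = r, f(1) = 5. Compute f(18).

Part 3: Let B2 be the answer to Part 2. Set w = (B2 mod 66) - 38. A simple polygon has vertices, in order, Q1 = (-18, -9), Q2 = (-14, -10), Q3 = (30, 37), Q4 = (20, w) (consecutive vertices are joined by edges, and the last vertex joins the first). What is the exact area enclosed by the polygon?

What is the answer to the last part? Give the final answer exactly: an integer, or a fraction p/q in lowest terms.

1358

Part 1: cross terms: (-34*-26 - 5*-36)=1064, (5*12 - 4*-26)=164, (4*38 - 1*12)=140, (1*33 - -1*38)=71, (-1*31 - -17*33)=530, (-17*-36 - -34*31)=1666; twice the area = |3635| = 3635; area = 3635/2; answer 3635/2
Part 2: B1 = 3635/2; threaded value p + q = 3637; r = -14; f(2) = 2*(5) + 2*(-14) = -18; iterating: f(2)=-18, f(3)=-26, f(4)=-88, f(5)=-228, f(6)=-632, f(7)=-1720, f(8)=-4704, f(9)=-12848, f(10)=-35104, f(11)=-95904, f(12)=-262016, f(13)=-715840, f(14)=-1955712, f(15)=-5343104, f(16)=-14597632, f(17)=-39881472, f(18)=-108958208; answer -108958208
Part 3: B2 = -108958208; w = -34; cross terms: (-18*-10 - -14*-9)=54, (-14*37 - 30*-10)=-218, (30*-34 - 20*37)=-1760, (20*-9 - -18*-34)=-792; twice the area = |-2716| = 2716; area = 1358; answer 1358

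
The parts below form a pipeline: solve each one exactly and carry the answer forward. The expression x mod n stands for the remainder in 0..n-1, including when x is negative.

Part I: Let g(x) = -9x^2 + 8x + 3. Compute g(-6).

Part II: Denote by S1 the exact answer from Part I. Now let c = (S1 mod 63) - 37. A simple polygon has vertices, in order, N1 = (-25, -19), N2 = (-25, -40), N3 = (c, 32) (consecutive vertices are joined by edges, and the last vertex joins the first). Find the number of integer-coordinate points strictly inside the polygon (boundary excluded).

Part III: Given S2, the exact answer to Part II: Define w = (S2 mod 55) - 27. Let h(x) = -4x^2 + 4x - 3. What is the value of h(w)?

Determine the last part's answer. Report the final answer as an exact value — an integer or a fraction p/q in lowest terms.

Part I: -9*(-6)^2 + 8*(-6)^1 + 3 = (-324) + (-48) + (3) = -369; answer -369
Part II: S1 = -369; c = -28; cross terms: (-25*-40 - -25*-19)=525, (-25*32 - -28*-40)=-1920, (-28*-19 - -25*32)=1332; twice the area = |-63| = 63; area = 63/2; boundary points = 21 + 3 + 3 = 27; strictly interior points = area - boundary/2 + 1 = 19; answer 19
Part III: S2 = 19; w = -8; -4*(-8)^2 + 4*(-8)^1 - 3 = (-256) + (-32) + (-3) = -291; answer -291

-291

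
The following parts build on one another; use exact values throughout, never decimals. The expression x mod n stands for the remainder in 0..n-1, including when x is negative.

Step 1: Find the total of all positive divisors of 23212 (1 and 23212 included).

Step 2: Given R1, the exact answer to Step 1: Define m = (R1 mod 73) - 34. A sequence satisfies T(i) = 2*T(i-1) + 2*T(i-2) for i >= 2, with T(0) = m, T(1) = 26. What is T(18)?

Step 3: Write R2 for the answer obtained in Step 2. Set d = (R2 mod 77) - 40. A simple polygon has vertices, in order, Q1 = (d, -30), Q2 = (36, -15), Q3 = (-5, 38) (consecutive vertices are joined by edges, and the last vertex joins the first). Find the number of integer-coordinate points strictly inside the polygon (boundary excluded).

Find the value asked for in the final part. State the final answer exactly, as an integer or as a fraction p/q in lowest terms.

Step 1: 23212 = 2^2 * 7 * 829; sigma = (1 + 2 + 4) * (1 + 7) * (1 + 829) = 7 * 8 * 830 = 46480; answer 46480
Step 2: R1 = 46480; m = 18; T(2) = 2*(26) + 2*(18) = 88; iterating: T(2)=88, T(3)=228, T(4)=632, T(5)=1720, T(6)=4704, T(7)=12848, T(8)=35104, T(9)=95904, T(10)=262016, T(11)=715840, T(12)=1955712, T(13)=5343104, T(14)=14597632, T(15)=39881472, T(16)=108958208, T(17)=297679360, T(18)=813275136; answer 813275136
Step 3: R2 = 813275136; d = 18; cross terms: (18*-15 - 36*-30)=810, (36*38 - -5*-15)=1293, (-5*-30 - 18*38)=-534; twice the area = |1569| = 1569; area = 1569/2; boundary points = 3 + 1 + 1 = 5; strictly interior points = area - boundary/2 + 1 = 783; answer 783

783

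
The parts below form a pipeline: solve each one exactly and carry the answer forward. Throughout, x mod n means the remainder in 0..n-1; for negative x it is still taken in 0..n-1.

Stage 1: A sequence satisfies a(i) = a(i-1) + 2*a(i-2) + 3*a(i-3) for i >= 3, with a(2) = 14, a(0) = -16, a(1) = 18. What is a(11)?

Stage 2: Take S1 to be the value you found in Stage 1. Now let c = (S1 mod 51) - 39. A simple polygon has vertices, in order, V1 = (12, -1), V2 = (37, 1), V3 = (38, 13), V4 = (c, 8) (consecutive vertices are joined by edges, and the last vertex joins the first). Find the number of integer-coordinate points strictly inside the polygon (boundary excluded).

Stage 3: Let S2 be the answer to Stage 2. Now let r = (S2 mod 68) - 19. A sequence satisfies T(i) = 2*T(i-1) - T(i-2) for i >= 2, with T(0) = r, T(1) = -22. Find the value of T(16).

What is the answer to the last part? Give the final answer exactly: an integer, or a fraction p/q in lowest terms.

-187

Stage 1: a(3) = 1*(14) + 2*(18) + 3*(-16) = 2; iterating: a(3)=2, a(4)=84, a(5)=130, a(6)=304, a(7)=816, a(8)=1814, a(9)=4358, a(10)=10434, a(11)=24592; answer 24592
Stage 2: S1 = 24592; c = -29; cross terms: (12*1 - 37*-1)=49, (37*13 - 38*1)=443, (38*8 - -29*13)=681, (-29*-1 - 12*8)=-67; twice the area = |1106| = 1106; area = 553; boundary points = 1 + 1 + 1 + 1 = 4; strictly interior points = area - boundary/2 + 1 = 552; answer 552
Stage 3: S2 = 552; r = -11; T(2) = 2*(-22) - 1*(-11) = -33; iterating: T(2)=-33, T(3)=-44, T(4)=-55, T(5)=-66, T(6)=-77, T(7)=-88, T(8)=-99, T(9)=-110, T(10)=-121, T(11)=-132, T(12)=-143, T(13)=-154, T(14)=-165, T(15)=-176, T(16)=-187; answer -187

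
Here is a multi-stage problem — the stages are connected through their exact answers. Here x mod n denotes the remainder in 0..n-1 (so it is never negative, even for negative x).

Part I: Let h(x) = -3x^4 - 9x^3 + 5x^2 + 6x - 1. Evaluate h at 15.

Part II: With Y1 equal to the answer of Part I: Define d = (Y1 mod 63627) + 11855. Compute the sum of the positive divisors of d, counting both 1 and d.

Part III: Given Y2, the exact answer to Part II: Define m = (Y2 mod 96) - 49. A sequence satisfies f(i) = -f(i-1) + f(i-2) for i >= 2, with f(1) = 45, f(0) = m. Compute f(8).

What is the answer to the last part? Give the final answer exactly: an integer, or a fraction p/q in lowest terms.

-750

Part I: -3*(15)^4 - 9*(15)^3 + 5*(15)^2 + 6*(15)^1 - 1 = (-151875) + (-30375) + (1125) + (90) + (-1) = -181036; answer -181036
Part II: Y1 = -181036; d = 21700; 21700 = 2^2 * 5^2 * 7 * 31; sigma = (1 + 2 + 4) * (1 + 5 + 25) * (1 + 7) * (1 + 31) = 7 * 31 * 8 * 32 = 55552; answer 55552
Part III: Y2 = 55552; m = 15; f(2) = -1*(45) + 1*(15) = -30; iterating: f(2)=-30, f(3)=75, f(4)=-105, f(5)=180, f(6)=-285, f(7)=465, f(8)=-750; answer -750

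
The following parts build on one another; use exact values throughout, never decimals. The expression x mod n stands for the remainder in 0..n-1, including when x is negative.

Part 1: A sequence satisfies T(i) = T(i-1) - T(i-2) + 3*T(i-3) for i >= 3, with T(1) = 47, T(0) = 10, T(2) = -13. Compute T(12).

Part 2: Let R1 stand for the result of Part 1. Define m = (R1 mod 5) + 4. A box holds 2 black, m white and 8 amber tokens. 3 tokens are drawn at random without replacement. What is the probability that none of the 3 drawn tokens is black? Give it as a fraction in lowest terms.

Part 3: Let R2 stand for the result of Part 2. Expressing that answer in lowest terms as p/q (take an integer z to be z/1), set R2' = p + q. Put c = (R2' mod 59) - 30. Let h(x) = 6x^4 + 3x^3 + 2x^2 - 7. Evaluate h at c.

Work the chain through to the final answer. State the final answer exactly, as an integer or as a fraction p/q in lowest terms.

73

Part 1: T(3) = 1*(-13) - 1*(47) + 3*(10) = -30; iterating: T(3)=-30, T(4)=124, T(5)=115, T(6)=-99, T(7)=158, T(8)=602, T(9)=147, T(10)=19, T(11)=1678, T(12)=2100; answer 2100
Part 2: R1 = 2100; m = 4; total draws C(14,3) = 364; favorable C(12,3) = 220; P = 55/91; answer 55/91
Part 3: R2 = 55/91; threaded value p + q = 146; c = -2; 6*(-2)^4 + 3*(-2)^3 + 2*(-2)^2 - 7 = (96) + (-24) + (8) + (-7) = 73; answer 73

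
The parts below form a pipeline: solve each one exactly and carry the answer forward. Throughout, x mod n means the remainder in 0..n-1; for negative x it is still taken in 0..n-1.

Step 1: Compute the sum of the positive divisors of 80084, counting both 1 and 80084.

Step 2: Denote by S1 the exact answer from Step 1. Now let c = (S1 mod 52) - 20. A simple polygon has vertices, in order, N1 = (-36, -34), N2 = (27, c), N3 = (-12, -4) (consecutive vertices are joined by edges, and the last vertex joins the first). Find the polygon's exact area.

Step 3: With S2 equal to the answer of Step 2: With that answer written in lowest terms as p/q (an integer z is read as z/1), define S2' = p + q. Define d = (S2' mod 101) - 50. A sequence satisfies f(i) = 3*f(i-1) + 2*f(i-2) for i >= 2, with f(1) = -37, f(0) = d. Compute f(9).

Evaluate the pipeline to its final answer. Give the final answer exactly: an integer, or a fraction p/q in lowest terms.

Step 1: 80084 = 2^2 * 20021; sigma = (1 + 2 + 4) * (1 + 20021) = 7 * 20022 = 140154; answer 140154
Step 2: S1 = 140154; c = -6; cross terms: (-36*-6 - 27*-34)=1134, (27*-4 - -12*-6)=-180, (-12*-34 - -36*-4)=264; twice the area = |1218| = 1218; area = 609; answer 609
Step 3: S2 = 609; threaded value p + q = 610; d = -46; f(2) = 3*(-37) + 2*(-46) = -203; iterating: f(2)=-203, f(3)=-683, f(4)=-2455, f(5)=-8731, f(6)=-31103, f(7)=-110771, f(8)=-394519, f(9)=-1405099; answer -1405099

-1405099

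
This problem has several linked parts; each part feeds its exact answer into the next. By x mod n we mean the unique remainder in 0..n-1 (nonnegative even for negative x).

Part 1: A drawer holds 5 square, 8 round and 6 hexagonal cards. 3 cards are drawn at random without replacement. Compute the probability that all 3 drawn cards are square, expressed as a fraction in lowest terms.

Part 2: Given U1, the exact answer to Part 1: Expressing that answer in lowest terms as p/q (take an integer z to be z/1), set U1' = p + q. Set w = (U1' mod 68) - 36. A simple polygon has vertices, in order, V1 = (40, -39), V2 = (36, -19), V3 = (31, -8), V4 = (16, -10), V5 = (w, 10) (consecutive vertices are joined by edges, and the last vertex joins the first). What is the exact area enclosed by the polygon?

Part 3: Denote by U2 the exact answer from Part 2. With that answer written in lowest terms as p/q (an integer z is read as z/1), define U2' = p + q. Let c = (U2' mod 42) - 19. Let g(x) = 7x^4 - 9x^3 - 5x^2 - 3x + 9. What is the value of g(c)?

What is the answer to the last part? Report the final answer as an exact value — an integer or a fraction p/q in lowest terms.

Part 1: total draws C(19,3) = 969; favorable C(5,3) = 10; P = 10/969; answer 10/969
Part 2: U1 = 10/969; threaded value p + q = 979; w = -9; cross terms: (40*-19 - 36*-39)=644, (36*-8 - 31*-19)=301, (31*-10 - 16*-8)=-182, (16*10 - -9*-10)=70, (-9*-39 - 40*10)=-49; twice the area = |784| = 784; area = 392; answer 392
Part 3: U2 = 392; threaded value p + q = 393; c = -4; 7*(-4)^4 - 9*(-4)^3 - 5*(-4)^2 - 3*(-4)^1 + 9 = (1792) + (576) + (-80) + (12) + (9) = 2309; answer 2309

2309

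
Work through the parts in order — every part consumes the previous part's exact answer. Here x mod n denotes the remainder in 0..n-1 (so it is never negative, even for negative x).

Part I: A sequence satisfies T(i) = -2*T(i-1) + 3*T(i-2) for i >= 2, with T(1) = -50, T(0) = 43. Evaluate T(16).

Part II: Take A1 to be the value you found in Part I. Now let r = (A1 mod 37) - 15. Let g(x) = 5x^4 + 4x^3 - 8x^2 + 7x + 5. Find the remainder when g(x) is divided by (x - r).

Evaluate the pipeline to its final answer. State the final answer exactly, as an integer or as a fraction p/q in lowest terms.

Part I: T(2) = -2*(-50) + 3*(43) = 229; iterating: T(2)=229, T(3)=-608, T(4)=1903, T(5)=-5630, T(6)=16969, T(7)=-50828, T(8)=152563, T(9)=-457610, T(10)=1372909, T(11)=-4118648, T(12)=12356023, T(13)=-37067990, T(14)=111204049, T(15)=-333612068, T(16)=1000836283; answer 1000836283
Part II: A1 = 1000836283; r = -5; remainder = value at the root: 5*(-5)^4 + 4*(-5)^3 - 8*(-5)^2 + 7*(-5)^1 + 5 = (3125) + (-500) + (-200) + (-35) + (5) = 2395; answer 2395

2395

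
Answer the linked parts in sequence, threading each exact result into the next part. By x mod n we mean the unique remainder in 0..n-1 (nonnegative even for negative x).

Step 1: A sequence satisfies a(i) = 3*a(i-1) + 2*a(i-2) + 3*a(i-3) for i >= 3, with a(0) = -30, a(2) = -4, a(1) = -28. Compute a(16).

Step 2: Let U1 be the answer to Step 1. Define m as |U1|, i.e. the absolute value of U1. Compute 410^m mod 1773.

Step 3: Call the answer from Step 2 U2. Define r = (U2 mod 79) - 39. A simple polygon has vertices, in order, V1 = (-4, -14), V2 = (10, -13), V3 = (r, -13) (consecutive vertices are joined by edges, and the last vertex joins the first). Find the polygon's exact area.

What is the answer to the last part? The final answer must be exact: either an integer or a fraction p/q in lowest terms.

Step 1: a(3) = 3*(-4) + 2*(-28) + 3*(-30) = -158; iterating: a(3)=-158, a(4)=-566, a(5)=-2026, a(6)=-7684, a(7)=-28802, a(8)=-107852, a(9)=-404212, a(10)=-1514746, a(11)=-5676218, a(12)=-21270782, a(13)=-79709020, a(14)=-298697278, a(15)=-1119322220, a(16)=-4194488276; answer -4194488276
Step 2: U1 = -4194488276; m = 4194488276; squarings mod 1773: 410^1=410, 410^2=1438, 410^4=526, 410^8=88, 410^16=652, 410^32=1357, 410^64=1075, 410^128=1402, 410^256=1120, 410^512=889, 410^1024=1336, 410^2048=1258, 410^4096=1048, 410^8192=817, 410^16384=841, 410^32768=1627, 410^65536=40, 410^131072=1600, 410^262144=1561, 410^524288=619, 410^1048576=193, 410^2097152=16, 410^4194304=256, 410^8388608=1708, 410^16777216=679, 410^33554432=61, 410^67108864=175, 410^134217728=484, 410^268435456=220, 410^536870912=529, 410^1073741824=1480, 410^2147483648=745; 410^4194488276 = 410^4 * 410^16 * 410^64 * 410^128 * 410^256 * 410^512 * 410^1024 * 410^2048 * 410^16384 * 410^32768 * 410^131072 * 410^33554432 * 410^134217728 * 410^268435456 * 410^536870912 * 410^1073741824 * 410^2147483648 = 1537 (mod 1773); answer 1537
Step 3: U2 = 1537; r = -3; cross terms: (-4*-13 - 10*-14)=192, (10*-13 - -3*-13)=-169, (-3*-14 - -4*-13)=-10; twice the area = |13| = 13; area = 13/2; answer 13/2

13/2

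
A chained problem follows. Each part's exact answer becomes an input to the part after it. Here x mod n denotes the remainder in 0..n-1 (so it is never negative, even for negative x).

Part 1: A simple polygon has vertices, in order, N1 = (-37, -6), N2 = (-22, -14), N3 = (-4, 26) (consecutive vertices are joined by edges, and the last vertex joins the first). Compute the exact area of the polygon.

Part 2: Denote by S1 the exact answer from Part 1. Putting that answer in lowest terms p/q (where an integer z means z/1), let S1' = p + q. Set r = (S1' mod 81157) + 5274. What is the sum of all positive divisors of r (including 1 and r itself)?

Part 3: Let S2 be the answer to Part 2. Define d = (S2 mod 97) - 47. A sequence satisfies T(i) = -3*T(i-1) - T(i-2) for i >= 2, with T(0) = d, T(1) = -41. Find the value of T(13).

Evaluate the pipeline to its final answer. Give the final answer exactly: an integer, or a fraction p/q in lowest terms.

-6136313

Part 1: cross terms: (-37*-14 - -22*-6)=386, (-22*26 - -4*-14)=-628, (-4*-6 - -37*26)=986; twice the area = |744| = 744; area = 372; answer 372
Part 2: S1 = 372; threaded value p + q = 373; r = 5647; 5647 is prime, so its only divisors are 1 and 5647; sigma = 1 + 5647 = 5648; answer 5648
Part 3: S2 = 5648; d = -25; T(2) = -3*(-41) - 1*(-25) = 148; iterating: T(2)=148, T(3)=-403, T(4)=1061, T(5)=-2780, T(6)=7279, T(7)=-19057, T(8)=49892, T(9)=-130619, T(10)=341965, T(11)=-895276, T(12)=2343863, T(13)=-6136313; answer -6136313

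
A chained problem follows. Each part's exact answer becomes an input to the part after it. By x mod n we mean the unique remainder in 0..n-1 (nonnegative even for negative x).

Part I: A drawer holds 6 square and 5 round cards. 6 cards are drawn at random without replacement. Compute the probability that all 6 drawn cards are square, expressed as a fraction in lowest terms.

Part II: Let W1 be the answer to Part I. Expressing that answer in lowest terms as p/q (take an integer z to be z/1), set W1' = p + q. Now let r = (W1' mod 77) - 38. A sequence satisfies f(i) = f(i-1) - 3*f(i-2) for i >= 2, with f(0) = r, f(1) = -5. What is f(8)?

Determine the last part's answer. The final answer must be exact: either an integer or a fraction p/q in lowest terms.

1618

Part I: total draws C(11,6) = 462; favorable C(6,6) = 1; P = 1/462; answer 1/462
Part II: W1 = 1/462; threaded value p + q = 463; r = -37; f(2) = 1*(-5) - 3*(-37) = 106; iterating: f(2)=106, f(3)=121, f(4)=-197, f(5)=-560, f(6)=31, f(7)=1711, f(8)=1618; answer 1618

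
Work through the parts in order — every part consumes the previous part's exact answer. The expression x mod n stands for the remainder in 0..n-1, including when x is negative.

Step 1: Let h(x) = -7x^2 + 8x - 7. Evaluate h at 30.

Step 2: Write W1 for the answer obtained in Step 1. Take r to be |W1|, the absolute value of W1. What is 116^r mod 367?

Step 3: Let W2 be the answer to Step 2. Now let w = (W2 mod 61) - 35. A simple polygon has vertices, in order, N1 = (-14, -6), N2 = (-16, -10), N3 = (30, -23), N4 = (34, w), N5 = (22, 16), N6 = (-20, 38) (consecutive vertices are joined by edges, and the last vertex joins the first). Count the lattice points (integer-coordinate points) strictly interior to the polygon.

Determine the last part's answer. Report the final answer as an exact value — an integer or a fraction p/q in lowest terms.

1825

Step 1: -7*(30)^2 + 8*(30)^1 - 7 = (-6300) + (240) + (-7) = -6067; answer -6067
Step 2: W1 = -6067; r = 6067; squarings mod 367: 116^1=116, 116^2=244, 116^4=82, 116^8=118, 116^16=345, 116^32=117, 116^64=110, 116^128=356, 116^256=121, 116^512=328, 116^1024=53, 116^2048=240, 116^4096=348; 116^6067 = 116^1 * 116^2 * 116^16 * 116^32 * 116^128 * 116^256 * 116^512 * 116^1024 * 116^4096 = 12 (mod 367); answer 12
Step 3: W2 = 12; w = -23; cross terms: (-14*-10 - -16*-6)=44, (-16*-23 - 30*-10)=668, (30*-23 - 34*-23)=92, (34*16 - 22*-23)=1050, (22*38 - -20*16)=1156, (-20*-6 - -14*38)=652; twice the area = |3662| = 3662; area = 1831; boundary points = 2 + 1 + 4 + 3 + 2 + 2 = 14; strictly interior points = area - boundary/2 + 1 = 1825; answer 1825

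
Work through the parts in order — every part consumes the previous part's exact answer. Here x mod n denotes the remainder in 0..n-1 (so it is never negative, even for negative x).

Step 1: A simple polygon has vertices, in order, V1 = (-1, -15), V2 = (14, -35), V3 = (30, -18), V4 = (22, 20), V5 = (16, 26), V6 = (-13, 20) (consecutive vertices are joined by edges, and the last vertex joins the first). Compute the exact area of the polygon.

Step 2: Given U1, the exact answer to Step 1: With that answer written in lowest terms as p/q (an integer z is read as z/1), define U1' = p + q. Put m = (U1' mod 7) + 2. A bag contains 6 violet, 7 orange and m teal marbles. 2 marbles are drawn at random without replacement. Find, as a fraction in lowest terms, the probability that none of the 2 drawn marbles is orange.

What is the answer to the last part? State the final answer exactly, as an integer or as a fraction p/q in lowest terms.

3/10

Step 1: cross terms: (-1*-35 - 14*-15)=245, (14*-18 - 30*-35)=798, (30*20 - 22*-18)=996, (22*26 - 16*20)=252, (16*20 - -13*26)=658, (-13*-15 - -1*20)=215; twice the area = |3164| = 3164; area = 1582; answer 1582
Step 2: U1 = 1582; threaded value p + q = 1583; m = 3; total draws C(16,2) = 120; favorable C(9,2) = 36; P = 3/10; answer 3/10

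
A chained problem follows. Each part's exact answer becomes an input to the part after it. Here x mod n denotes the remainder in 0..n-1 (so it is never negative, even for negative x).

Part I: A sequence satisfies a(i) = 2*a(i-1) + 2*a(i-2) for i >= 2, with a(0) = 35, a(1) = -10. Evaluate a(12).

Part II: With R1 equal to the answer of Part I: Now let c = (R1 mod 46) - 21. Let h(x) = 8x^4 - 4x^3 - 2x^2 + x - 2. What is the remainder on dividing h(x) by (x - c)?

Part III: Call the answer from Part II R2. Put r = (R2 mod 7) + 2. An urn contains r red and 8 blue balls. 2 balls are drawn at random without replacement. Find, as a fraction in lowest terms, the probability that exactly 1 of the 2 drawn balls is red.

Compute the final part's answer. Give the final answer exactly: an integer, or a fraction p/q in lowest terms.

48/91

Part I: a(2) = 2*(-10) + 2*(35) = 50; iterating: a(2)=50, a(3)=80, a(4)=260, a(5)=680, a(6)=1880, a(7)=5120, a(8)=14000, a(9)=38240, a(10)=104480, a(11)=285440, a(12)=779840; answer 779840
Part II: R1 = 779840; c = -19; remainder = value at the root: 8*(-19)^4 - 4*(-19)^3 - 2*(-19)^2 + 1*(-19)^1 - 2 = (1042568) + (27436) + (-722) + (-19) + (-2) = 1069261; answer 1069261
Part III: R2 = 1069261; r = 6; total draws C(14,2) = 91; favorable C(6,1)*C(8,1) = 48; P = 48/91; answer 48/91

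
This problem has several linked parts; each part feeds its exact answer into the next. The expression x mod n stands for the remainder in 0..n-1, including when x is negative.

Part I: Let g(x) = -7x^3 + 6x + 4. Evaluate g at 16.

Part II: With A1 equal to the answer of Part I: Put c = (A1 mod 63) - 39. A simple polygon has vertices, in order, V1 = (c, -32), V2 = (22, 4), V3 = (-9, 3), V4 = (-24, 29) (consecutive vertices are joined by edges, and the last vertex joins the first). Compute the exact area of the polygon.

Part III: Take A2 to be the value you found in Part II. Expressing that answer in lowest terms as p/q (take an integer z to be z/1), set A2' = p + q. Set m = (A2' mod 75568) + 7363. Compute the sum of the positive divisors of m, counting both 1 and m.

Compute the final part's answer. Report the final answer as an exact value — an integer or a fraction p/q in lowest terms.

12480

Part I: -7*(16)^3 + 6*(16)^1 + 4 = (-28672) + (96) + (4) = -28572; answer -28572
Part II: A1 = -28572; c = -9; cross terms: (-9*4 - 22*-32)=668, (22*3 - -9*4)=102, (-9*29 - -24*3)=-189, (-24*-32 - -9*29)=1029; twice the area = |1610| = 1610; area = 805; answer 805
Part III: A2 = 805; threaded value p + q = 806; m = 8169; 8169 = 3 * 7 * 389; sigma = (1 + 3) * (1 + 7) * (1 + 389) = 4 * 8 * 390 = 12480; answer 12480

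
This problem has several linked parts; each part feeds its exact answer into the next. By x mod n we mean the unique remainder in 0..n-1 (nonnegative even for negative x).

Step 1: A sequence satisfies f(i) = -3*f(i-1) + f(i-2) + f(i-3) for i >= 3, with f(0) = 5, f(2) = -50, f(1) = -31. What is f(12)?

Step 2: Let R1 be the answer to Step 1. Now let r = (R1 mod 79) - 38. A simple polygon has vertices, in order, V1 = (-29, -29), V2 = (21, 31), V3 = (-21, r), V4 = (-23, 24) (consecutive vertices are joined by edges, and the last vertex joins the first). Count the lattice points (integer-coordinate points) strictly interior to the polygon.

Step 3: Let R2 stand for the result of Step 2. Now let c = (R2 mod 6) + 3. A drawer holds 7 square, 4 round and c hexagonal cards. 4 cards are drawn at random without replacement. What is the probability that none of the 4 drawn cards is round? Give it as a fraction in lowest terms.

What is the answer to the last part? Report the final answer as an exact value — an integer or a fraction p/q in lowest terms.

Step 1: f(3) = -3*(-50) + 1*(-31) + 1*(5) = 124; iterating: f(3)=124, f(4)=-453, f(5)=1433, f(6)=-4628, f(7)=14864, f(8)=-47787, f(9)=153597, f(10)=-493714, f(11)=1586952, f(12)=-5100973; answer -5100973
Step 2: R1 = -5100973; r = 19; cross terms: (-29*31 - 21*-29)=-290, (21*19 - -21*31)=1050, (-21*24 - -23*19)=-67, (-23*-29 - -29*24)=1363; twice the area = |2056| = 2056; area = 1028; boundary points = 10 + 6 + 1 + 1 = 18; strictly interior points = area - boundary/2 + 1 = 1020; answer 1020
Step 3: R2 = 1020; c = 3; total draws C(14,4) = 1001; favorable C(10,4) = 210; P = 30/143; answer 30/143

30/143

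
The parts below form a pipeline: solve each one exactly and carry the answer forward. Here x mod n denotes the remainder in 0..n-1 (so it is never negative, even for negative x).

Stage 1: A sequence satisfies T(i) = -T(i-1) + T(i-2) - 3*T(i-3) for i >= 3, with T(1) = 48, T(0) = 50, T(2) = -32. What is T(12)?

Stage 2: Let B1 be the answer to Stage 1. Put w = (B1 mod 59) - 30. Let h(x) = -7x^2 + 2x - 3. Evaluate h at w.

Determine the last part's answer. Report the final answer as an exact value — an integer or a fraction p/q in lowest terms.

-4787

Stage 1: T(3) = -1*(-32) + 1*(48) - 3*(50) = -70; iterating: T(3)=-70, T(4)=-106, T(5)=132, T(6)=-28, T(7)=478, T(8)=-902, T(9)=1464, T(10)=-3800, T(11)=7970, T(12)=-16162; answer -16162
Stage 2: B1 = -16162; w = -26; -7*(-26)^2 + 2*(-26)^1 - 3 = (-4732) + (-52) + (-3) = -4787; answer -4787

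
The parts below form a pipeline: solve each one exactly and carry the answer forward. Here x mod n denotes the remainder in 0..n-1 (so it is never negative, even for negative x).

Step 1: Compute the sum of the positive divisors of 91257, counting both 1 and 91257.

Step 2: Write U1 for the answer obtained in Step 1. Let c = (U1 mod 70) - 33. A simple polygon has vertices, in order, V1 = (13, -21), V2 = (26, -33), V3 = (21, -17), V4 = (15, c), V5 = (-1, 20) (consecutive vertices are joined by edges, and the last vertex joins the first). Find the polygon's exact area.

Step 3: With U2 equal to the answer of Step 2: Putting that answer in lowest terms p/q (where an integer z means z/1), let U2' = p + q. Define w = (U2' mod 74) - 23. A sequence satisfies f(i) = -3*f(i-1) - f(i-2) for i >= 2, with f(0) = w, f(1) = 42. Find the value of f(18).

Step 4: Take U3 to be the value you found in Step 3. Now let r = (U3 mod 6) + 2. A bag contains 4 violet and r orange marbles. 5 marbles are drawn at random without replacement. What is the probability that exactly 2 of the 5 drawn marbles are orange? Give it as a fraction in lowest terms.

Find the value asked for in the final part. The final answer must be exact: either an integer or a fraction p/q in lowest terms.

Step 1: 91257 = 3 * 19 * 1601; sigma = (1 + 3) * (1 + 19) * (1 + 1601) = 4 * 20 * 1602 = 128160; answer 128160
Step 2: U1 = 128160; c = 27; cross terms: (13*-33 - 26*-21)=117, (26*-17 - 21*-33)=251, (21*27 - 15*-17)=822, (15*20 - -1*27)=327, (-1*-21 - 13*20)=-239; twice the area = |1278| = 1278; area = 639; answer 639
Step 3: U2 = 639; threaded value p + q = 640; w = 25; f(2) = -3*(42) - 1*(25) = -151; iterating: f(2)=-151, f(3)=411, f(4)=-1082, f(5)=2835, f(6)=-7423, f(7)=19434, f(8)=-50879, f(9)=133203, f(10)=-348730, f(11)=912987, f(12)=-2390231, f(13)=6257706, f(14)=-16382887, f(15)=42890955, f(16)=-112289978, f(17)=293978979, f(18)=-769646959; answer -769646959
Step 4: U3 = -769646959; r = 7; total draws C(11,5) = 462; favorable C(7,2)*C(4,3) = 84; P = 2/11; answer 2/11

2/11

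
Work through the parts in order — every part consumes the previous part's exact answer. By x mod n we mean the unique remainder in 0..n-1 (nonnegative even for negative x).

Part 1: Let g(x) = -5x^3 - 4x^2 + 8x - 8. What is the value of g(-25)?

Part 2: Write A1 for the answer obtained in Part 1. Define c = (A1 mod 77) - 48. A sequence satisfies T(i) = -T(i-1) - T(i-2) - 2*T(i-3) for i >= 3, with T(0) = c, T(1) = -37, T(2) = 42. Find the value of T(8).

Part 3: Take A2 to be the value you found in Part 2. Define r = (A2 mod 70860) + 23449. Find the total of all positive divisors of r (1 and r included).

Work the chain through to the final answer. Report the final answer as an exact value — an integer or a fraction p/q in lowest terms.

Part 1: -5*(-25)^3 - 4*(-25)^2 + 8*(-25)^1 - 8 = (78125) + (-2500) + (-200) + (-8) = 75417; answer 75417
Part 2: A1 = 75417; c = -14; T(3) = -1*(42) - 1*(-37) - 2*(-14) = 23; iterating: T(3)=23, T(4)=9, T(5)=-116, T(6)=61, T(7)=37, T(8)=134; answer 134
Part 3: A2 = 134; r = 23583; 23583 = 3 * 7 * 1123; sigma = (1 + 3) * (1 + 7) * (1 + 1123) = 4 * 8 * 1124 = 35968; answer 35968

35968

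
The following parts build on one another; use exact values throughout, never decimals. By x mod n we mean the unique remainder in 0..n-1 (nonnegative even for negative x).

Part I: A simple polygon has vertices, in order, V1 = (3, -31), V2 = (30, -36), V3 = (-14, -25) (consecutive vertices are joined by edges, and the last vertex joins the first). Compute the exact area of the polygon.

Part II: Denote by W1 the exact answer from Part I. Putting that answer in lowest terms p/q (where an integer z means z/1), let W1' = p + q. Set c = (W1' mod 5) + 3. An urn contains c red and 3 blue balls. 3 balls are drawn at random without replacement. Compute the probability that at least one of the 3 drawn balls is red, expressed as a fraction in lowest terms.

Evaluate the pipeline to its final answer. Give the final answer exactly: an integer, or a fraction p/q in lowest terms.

Part I: cross terms: (3*-36 - 30*-31)=822, (30*-25 - -14*-36)=-1254, (-14*-31 - 3*-25)=509; twice the area = |77| = 77; area = 77/2; answer 77/2
Part II: W1 = 77/2; threaded value p + q = 79; c = 7; total draws C(10,3) = 120; complement C(3,3) = 1; favorable 120 - 1 = 119; P = 119/120; answer 119/120

119/120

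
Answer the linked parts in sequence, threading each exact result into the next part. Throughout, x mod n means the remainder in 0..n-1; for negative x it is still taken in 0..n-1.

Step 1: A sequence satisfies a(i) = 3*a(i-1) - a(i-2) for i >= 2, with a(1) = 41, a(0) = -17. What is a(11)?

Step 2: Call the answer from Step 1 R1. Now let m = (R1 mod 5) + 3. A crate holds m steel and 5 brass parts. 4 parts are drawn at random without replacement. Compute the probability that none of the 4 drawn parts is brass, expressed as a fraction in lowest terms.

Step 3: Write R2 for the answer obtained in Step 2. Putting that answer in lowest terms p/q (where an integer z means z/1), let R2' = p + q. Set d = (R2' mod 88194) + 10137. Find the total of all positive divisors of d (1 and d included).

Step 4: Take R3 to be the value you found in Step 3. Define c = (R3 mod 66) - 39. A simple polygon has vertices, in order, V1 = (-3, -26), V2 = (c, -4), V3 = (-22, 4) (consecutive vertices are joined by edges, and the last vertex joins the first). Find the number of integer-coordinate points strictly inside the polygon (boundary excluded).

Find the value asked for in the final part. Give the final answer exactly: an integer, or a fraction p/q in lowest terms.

478

Step 1: a(2) = 3*(41) - 1*(-17) = 140; iterating: a(2)=140, a(3)=379, a(4)=997, a(5)=2612, a(6)=6839, a(7)=17905, a(8)=46876, a(9)=122723, a(10)=321293, a(11)=841156; answer 841156
Step 2: R1 = 841156; m = 4; total draws C(9,4) = 126; favorable C(4,4) = 1; P = 1/126; answer 1/126
Step 3: R2 = 1/126; threaded value p + q = 127; d = 10264; 10264 = 2^3 * 1283; sigma = (1 + 2 + 4 + 8) * (1 + 1283) = 15 * 1284 = 19260; answer 19260
Step 4: R3 = 19260; c = 15; cross terms: (-3*-4 - 15*-26)=402, (15*4 - -22*-4)=-28, (-22*-26 - -3*4)=584; twice the area = |958| = 958; area = 479; boundary points = 2 + 1 + 1 = 4; strictly interior points = area - boundary/2 + 1 = 478; answer 478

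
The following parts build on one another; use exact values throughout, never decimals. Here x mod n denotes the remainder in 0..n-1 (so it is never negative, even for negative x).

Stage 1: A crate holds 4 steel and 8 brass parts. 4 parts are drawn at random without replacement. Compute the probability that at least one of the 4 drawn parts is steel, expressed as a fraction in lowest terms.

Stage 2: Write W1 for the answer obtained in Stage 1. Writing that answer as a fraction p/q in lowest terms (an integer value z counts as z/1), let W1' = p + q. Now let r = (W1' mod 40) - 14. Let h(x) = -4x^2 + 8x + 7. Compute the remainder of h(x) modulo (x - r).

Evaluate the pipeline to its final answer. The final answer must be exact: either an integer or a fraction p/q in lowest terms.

-313

Stage 1: total draws C(12,4) = 495; complement C(8,4) = 70; favorable 495 - 70 = 425; P = 85/99; answer 85/99
Stage 2: W1 = 85/99; threaded value p + q = 184; r = 10; remainder = value at the root: -4*(10)^2 + 8*(10)^1 + 7 = (-400) + (80) + (7) = -313; answer -313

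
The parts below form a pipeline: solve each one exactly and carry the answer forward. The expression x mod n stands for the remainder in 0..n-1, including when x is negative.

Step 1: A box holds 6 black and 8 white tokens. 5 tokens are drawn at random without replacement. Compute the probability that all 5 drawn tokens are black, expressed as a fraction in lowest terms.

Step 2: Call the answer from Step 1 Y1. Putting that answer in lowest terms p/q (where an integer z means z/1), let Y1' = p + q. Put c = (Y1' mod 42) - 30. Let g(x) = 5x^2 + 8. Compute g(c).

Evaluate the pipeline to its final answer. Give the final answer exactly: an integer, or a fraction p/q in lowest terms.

328

Step 1: total draws C(14,5) = 2002; favorable C(6,5) = 6; P = 3/1001; answer 3/1001
Step 2: Y1 = 3/1001; threaded value p + q = 1004; c = 8; 5*(8)^2 + 8 = (320) + (8) = 328; answer 328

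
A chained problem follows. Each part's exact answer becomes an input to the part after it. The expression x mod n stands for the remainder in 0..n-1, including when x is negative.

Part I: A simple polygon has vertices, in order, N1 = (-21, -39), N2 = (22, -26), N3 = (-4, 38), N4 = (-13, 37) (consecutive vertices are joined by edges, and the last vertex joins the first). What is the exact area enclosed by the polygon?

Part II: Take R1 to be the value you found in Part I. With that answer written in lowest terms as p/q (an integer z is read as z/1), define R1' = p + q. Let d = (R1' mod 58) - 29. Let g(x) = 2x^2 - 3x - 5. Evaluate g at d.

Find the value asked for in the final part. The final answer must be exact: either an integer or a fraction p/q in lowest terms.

Part I: cross terms: (-21*-26 - 22*-39)=1404, (22*38 - -4*-26)=732, (-4*37 - -13*38)=346, (-13*-39 - -21*37)=1284; twice the area = |3766| = 3766; area = 1883; answer 1883
Part II: R1 = 1883; threaded value p + q = 1884; d = -1; 2*(-1)^2 - 3*(-1)^1 - 5 = (2) + (3) + (-5) = 0; answer 0

0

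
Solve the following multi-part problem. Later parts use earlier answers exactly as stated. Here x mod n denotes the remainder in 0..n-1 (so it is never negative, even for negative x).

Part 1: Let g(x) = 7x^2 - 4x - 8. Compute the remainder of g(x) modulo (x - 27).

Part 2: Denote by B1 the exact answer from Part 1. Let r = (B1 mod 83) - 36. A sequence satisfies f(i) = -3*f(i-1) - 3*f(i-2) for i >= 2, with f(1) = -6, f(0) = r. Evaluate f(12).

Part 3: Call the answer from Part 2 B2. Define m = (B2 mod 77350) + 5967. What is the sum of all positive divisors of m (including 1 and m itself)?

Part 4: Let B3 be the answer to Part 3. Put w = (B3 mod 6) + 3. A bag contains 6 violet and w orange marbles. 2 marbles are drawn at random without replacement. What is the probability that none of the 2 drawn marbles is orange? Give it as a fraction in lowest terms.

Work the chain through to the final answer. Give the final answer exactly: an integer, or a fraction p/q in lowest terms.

Part 1: remainder = value at the root: 7*(27)^2 - 4*(27)^1 - 8 = (5103) + (-108) + (-8) = 4987; answer 4987
Part 2: B1 = 4987; r = -29; f(2) = -3*(-6) - 3*(-29) = 105; iterating: f(2)=105, f(3)=-297, f(4)=576, f(5)=-837, f(6)=783, f(7)=162, f(8)=-2835, f(9)=8019, f(10)=-15552, f(11)=22599, f(12)=-21141; answer -21141
Part 3: B2 = -21141; m = 62176; 62176 = 2^5 * 29 * 67; sigma = (1 + 2 + 4 + 8 + 16 + 32) * (1 + 29) * (1 + 67) = 63 * 30 * 68 = 128520; answer 128520
Part 4: B3 = 128520; w = 3; total draws C(9,2) = 36; favorable C(6,2) = 15; P = 5/12; answer 5/12

5/12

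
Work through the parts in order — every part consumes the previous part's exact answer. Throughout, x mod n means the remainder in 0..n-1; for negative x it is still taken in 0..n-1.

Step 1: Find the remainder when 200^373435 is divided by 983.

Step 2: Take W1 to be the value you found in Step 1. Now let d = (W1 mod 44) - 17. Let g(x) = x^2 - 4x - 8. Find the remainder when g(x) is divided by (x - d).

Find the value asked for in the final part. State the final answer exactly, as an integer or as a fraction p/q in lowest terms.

132

Step 1: squarings mod 983: 200^1=200, 200^2=680, 200^4=390, 200^8=718, 200^16=432, 200^32=837, 200^64=673, 200^128=749, 200^256=691, 200^512=726, 200^1024=188, 200^2048=939, 200^4096=953, 200^8192=900, 200^16384=8, 200^32768=64, 200^65536=164, 200^131072=355, 200^262144=201; 200^373435 = 200^1 * 200^2 * 200^8 * 200^16 * 200^32 * 200^128 * 200^512 * 200^4096 * 200^8192 * 200^32768 * 200^65536 * 200^262144 = 359 (mod 983); answer 359
Step 2: W1 = 359; d = -10; remainder = value at the root: 1*(-10)^2 - 4*(-10)^1 - 8 = (100) + (40) + (-8) = 132; answer 132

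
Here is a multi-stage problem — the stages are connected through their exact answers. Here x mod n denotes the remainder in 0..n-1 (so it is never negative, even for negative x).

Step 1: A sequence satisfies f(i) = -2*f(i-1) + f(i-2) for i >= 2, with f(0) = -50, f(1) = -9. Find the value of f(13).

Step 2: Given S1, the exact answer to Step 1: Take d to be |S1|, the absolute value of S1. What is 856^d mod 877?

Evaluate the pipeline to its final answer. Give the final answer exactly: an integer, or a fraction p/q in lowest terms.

Step 1: f(2) = -2*(-9) + 1*(-50) = -32; iterating: f(2)=-32, f(3)=55, f(4)=-142, f(5)=339, f(6)=-820, f(7)=1979, f(8)=-4778, f(9)=11535, f(10)=-27848, f(11)=67231, f(12)=-162310, f(13)=391851; answer 391851
Step 2: S1 = 391851; d = 391851; squarings mod 877: 856^1=856, 856^2=441, 856^4=664, 856^8=642, 856^16=851, 856^32=676, 856^64=59, 856^128=850, 856^256=729, 856^512=856, 856^1024=441, 856^2048=664, 856^4096=642, 856^8192=851, 856^16384=676, 856^32768=59, 856^65536=850, 856^131072=729, 856^262144=856; 856^391851 = 856^1 * 856^2 * 856^8 * 856^32 * 856^128 * 856^512 * 856^2048 * 856^4096 * 856^8192 * 856^16384 * 856^32768 * 856^65536 * 856^262144 = 255 (mod 877); answer 255

255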